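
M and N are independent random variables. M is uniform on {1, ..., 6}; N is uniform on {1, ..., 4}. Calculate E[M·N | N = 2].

7

P(N = 2) = 1/4.
Summing MN·P(x,y) over outcomes with N = 2 gives 7/4.
E[M·N | N = 2] = (7/4) / (1/4) = 7.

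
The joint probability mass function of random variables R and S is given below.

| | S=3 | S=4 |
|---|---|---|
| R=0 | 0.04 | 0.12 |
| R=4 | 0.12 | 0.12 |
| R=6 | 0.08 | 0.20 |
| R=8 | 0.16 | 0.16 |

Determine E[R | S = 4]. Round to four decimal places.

P(S = 4) = 0.60.
Σ R·P over the event = 0·(0.12) + 4·(0.12) + 6·(0.20) + 8·(0.16) = 2.96.
E[R | S = 4] = (2.96) / (0.60) = 4.9333.

4.9333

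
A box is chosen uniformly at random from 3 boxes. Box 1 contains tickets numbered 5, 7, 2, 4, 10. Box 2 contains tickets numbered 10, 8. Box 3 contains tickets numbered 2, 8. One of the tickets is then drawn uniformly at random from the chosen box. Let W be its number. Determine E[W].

98/15

E[W | box 1] = (5+7+2+4+10)/5 = 28/5.
E[W | box 2] = (10+8)/2 = 9.
E[W | box 3] = (2+8)/2 = 5.
By the law of total expectation,
E[W] = (1/3)·(28/5) + (1/3)·(9) + (1/3)·(5) = 98/15.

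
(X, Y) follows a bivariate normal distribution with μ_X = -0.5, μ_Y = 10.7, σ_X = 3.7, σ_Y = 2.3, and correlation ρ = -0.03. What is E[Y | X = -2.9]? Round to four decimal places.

The regression of Y on X has slope ρ·σ_Y/σ_X and passes through (μ_X, μ_Y).
E[Y | X=-2.9] = 10.7 + (-0.03)·(2.3/3.7)·(-2.9 − (-0.5)) = 10.7 + (-0.018649)·(-2.4) = 10.7448.

10.7448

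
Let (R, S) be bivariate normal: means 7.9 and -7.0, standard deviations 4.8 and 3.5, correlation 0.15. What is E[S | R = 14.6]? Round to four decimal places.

-6.2672

E[S | R=x] = μ_S + ρ(σ_S/σ_R)(x − μ_R) for jointly normal variables.
E[S | R=14.6] = -7.0 + (0.15)·(3.5/4.8)·(14.6 − (7.9)) = -7.0 + (0.10938)·(6.7) = -6.2672.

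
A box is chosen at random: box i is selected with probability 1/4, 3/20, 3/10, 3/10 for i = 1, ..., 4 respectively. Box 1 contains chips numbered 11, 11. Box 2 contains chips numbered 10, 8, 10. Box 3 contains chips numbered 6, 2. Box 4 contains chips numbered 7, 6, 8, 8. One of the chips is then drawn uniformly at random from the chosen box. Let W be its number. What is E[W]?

E[W | box 1] = (11+11)/2 = 11.
E[W | box 2] = (10+8+10)/3 = 28/3.
E[W | box 3] = (6+2)/2 = 4.
E[W | box 4] = (7+6+8+8)/4 = 29/4.
By the law of total expectation,
E[W] = (1/4)·(11) + (3/20)·(28/3) + (3/10)·(4) + (3/10)·(29/4) = 301/40.

301/40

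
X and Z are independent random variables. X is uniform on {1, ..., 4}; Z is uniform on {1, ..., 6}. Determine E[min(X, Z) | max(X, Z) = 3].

Outcomes with max(X, Z) = 3: (1,3), (2,3), (3,1), (3,2), (3,3), each with probability 1/24.
E[min(X, Z) | max(X, Z) = 3] = (1 + 2 + 1 + 2 + 3) / 5 = 9/5.

9/5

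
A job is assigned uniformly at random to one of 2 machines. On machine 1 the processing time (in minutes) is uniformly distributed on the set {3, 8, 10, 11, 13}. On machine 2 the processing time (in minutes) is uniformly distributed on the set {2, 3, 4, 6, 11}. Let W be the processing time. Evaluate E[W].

E[W | machine 1] = (3+8+10+11+13)/5 = 9.
E[W | machine 2] = (2+3+4+6+11)/5 = 26/5.
E[W] = (1/2)·(9) + (1/2)·(26/5) = 71/10.

71/10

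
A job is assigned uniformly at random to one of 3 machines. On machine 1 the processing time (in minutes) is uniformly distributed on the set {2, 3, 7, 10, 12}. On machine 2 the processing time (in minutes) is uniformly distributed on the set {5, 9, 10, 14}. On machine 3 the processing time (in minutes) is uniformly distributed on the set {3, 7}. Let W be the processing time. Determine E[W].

E[W | machine 1] = (2+3+7+10+12)/5 = 34/5.
E[W | machine 2] = (5+9+10+14)/4 = 19/2.
E[W | machine 3] = (3+7)/2 = 5.
By the law of total expectation,
E[W] = (1/3)·(34/5) + (1/3)·(19/2) + (1/3)·(5) = 71/10.

71/10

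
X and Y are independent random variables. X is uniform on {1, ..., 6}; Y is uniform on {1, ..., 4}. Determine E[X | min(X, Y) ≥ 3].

9/2

Outcomes with min(X, Y) ≥ 3: (3,3), (3,4), (4,3), (4,4), (5,3), (5,4), (6,3), (6,4), each with probability 1/24.
E[X | min(X, Y) ≥ 3] = (3 + 3 + 4 + 4 + 5 + 5 + 6 + 6) / 8 = 9/2.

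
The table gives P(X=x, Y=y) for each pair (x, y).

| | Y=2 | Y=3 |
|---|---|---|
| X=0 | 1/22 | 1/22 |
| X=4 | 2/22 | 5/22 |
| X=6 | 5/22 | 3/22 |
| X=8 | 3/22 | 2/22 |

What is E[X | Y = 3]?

54/11

P(Y = 3) = 1/2.
Σ X·P over the event = 0·(1/22) + 4·(5/22) + 6·(3/22) + 8·(2/22) = 27/11.
E[X | Y = 3] = (27/11) / (1/2) = 54/11.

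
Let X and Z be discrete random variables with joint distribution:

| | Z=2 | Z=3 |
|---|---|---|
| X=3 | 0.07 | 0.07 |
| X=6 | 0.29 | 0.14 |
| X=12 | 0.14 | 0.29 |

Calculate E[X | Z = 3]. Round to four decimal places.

P(Z = 3) = 0.50.
Summing X·P(X=x,Z=y) over the conditioning event gives 4.53.
E[X | Z = 3] = (4.53) / (0.50) = 9.0600.

9.0600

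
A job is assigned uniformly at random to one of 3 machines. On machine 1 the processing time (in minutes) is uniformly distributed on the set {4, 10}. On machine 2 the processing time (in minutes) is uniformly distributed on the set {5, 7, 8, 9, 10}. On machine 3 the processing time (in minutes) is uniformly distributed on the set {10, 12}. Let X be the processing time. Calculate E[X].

E[X | machine 1] = (4+10)/2 = 7.
E[X | machine 2] = (5+7+8+9+10)/5 = 39/5.
E[X | machine 3] = (10+12)/2 = 11.
By the law of total expectation,
E[X] = (1/3)·(7) + (1/3)·(39/5) + (1/3)·(11) = 43/5.

43/5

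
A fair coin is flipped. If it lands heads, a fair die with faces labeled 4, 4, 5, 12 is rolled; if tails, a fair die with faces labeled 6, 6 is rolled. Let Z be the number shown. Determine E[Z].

49/8

E[Z | heads] = (4+4+5+12)/4 = 25/4.
E[Z | tails] = (6+6)/2 = 6.
By the law of total expectation,
E[Z] = (1/2)·(25/4) + (1/2)·(6) = 49/8.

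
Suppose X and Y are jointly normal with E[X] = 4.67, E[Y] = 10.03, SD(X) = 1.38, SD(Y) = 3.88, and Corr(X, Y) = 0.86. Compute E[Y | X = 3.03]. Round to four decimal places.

6.0645

E[Y | X=x] = μ_Y + ρ(σ_Y/σ_X)(x − μ_X) for jointly normal variables.
E[Y | X=3.03] = 10.03 + (0.86)·(3.88/1.38)·(3.03 − (4.67)) = 10.03 + (2.418)·(-1.64) = 6.0645.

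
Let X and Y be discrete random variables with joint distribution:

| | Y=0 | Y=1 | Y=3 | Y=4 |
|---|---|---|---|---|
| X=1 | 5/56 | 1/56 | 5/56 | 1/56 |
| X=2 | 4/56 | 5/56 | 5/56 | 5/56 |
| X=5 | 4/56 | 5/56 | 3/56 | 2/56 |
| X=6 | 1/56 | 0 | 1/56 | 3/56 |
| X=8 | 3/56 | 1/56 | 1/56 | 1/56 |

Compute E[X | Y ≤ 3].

P(Y ≤ 3) = 11/14.
Summing X·P(X=x,Y=y) over the conditioning event gives 151/56.
E[X | Y ≤ 3] = (151/56) / (11/14) = 151/44.

151/44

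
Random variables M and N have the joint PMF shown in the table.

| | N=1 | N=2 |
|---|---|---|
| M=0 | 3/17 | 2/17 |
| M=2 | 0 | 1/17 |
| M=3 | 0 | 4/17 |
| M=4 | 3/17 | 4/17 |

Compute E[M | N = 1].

P(N = 1) = 6/17.
Σ M·P over the event = 0·(3/17) + 4·(3/17) = 12/17.
E[M | N = 1] = (12/17) / (6/17) = 2.

2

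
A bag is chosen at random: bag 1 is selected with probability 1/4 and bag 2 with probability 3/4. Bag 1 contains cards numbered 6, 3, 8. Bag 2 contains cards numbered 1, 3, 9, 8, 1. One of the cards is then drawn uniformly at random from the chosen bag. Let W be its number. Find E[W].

283/60

E[W | bag 1] = (6+3+8)/3 = 17/3.
E[W | bag 2] = (1+3+9+8+1)/5 = 22/5.
By the law of total expectation,
E[W] = (1/4)·(17/3) + (3/4)·(22/5) = 283/60.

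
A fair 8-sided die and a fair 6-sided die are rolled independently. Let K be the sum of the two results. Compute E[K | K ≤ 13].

370/47

P(K ≤ 13) = 47/48.
E[K | K ≤ 13] = (185/24) / (47/48) = 370/47.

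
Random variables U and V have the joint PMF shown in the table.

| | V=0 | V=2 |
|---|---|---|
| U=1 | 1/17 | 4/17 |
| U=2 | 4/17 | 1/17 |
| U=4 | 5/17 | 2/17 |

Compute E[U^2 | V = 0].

97/10

P(V = 0) = 10/17.
Σ U^2·P over the event = 1·(1/17) + 4·(4/17) + 16·(5/17) = 97/17.
E[U^2 | V = 0] = (97/17) / (10/17) = 97/10.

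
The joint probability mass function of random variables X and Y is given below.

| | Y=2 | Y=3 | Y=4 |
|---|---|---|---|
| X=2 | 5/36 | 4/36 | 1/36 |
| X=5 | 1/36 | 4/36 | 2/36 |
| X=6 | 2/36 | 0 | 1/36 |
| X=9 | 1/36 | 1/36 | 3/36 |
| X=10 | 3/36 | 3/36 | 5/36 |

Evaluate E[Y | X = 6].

P(X = 6) = 1/12.
Σ Y·P over the event = 2·(2/36) + 4·(1/36) = 2/9.
E[Y | X = 6] = (2/9) / (1/12) = 8/3.

8/3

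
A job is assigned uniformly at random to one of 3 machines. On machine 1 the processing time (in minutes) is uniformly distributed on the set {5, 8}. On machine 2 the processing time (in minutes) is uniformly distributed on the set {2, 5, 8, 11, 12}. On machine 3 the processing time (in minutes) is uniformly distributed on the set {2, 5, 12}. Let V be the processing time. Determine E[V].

613/90

E[V | machine 1] = (5+8)/2 = 13/2.
E[V | machine 2] = (2+5+8+11+12)/5 = 38/5.
E[V | machine 3] = (2+5+12)/3 = 19/3.
By the law of total expectation,
E[V] = (1/3)·(13/2) + (1/3)·(38/5) + (1/3)·(19/3) = 613/90.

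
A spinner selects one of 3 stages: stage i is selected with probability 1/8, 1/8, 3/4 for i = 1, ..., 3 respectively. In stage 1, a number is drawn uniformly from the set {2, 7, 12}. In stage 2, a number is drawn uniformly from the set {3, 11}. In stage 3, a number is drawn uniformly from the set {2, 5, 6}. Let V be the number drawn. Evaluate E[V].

E[V | stage 1] = (2+7+12)/3 = 7.
E[V | stage 2] = (3+11)/2 = 7.
E[V | stage 3] = (2+5+6)/3 = 13/3.
E[V] = (1/8)·(7) + (1/8)·(7) + (3/4)·(13/3) = 5.

5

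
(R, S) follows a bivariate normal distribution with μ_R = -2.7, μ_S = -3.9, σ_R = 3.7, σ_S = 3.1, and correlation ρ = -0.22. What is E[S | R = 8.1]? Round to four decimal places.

For a bivariate normal, E[S | R=x] = μ_S + ρ·(σ_S/σ_R)·(x − μ_R).
E[S | R=8.1] = -3.9 + (-0.22)·(3.1/3.7)·(8.1 − (-2.7)) = -3.9 + (-0.18432)·(10.8) = -5.8907.

-5.8907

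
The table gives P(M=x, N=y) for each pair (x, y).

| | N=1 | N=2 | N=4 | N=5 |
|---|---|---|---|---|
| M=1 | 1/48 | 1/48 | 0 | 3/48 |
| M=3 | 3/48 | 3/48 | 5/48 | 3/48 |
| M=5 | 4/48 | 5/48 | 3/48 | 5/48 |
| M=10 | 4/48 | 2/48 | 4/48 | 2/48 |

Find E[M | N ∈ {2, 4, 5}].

P(N ∈ {2, 4, 5}) = 3/4.
Summing M·P(M=x,N=y) over the conditioning event gives 91/24.
E[M | N ∈ {2, 4, 5}] = (91/24) / (3/4) = 91/18.

91/18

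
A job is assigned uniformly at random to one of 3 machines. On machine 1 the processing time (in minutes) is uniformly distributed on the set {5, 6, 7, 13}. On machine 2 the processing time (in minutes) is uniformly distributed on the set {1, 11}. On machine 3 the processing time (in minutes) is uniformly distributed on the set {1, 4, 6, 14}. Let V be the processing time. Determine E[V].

20/3

E[V | machine 1] = (5+6+7+13)/4 = 31/4.
E[V | machine 2] = (1+11)/2 = 6.
E[V | machine 3] = (1+4+6+14)/4 = 25/4.
E[V] = (1/3)·(31/4) + (1/3)·(6) + (1/3)·(25/4) = 20/3.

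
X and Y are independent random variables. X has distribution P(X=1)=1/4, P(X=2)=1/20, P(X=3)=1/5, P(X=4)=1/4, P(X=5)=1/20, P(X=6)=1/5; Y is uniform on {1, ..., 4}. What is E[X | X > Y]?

P(X > Y) = 11/20.
Summing X·P(x,y) over outcomes with X > Y gives 101/40.
E[X | X > Y] = (101/40) / (11/20) = 101/22.

101/22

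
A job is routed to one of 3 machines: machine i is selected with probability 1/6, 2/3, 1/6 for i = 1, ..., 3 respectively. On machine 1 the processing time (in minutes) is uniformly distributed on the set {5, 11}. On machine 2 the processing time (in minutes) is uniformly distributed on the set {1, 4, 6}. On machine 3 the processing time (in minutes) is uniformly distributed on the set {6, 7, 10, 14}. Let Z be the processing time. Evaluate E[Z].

E[Z | machine 1] = (5+11)/2 = 8.
E[Z | machine 2] = (1+4+6)/3 = 11/3.
E[Z | machine 3] = (6+7+10+14)/4 = 37/4.
By the law of total expectation,
E[Z] = (1/6)·(8) + (2/3)·(11/3) + (1/6)·(37/4) = 383/72.

383/72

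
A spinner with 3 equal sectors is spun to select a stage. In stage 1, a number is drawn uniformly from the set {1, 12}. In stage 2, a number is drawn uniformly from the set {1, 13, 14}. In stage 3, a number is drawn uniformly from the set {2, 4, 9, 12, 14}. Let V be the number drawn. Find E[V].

721/90

E[V | stage 1] = (1+12)/2 = 13/2.
E[V | stage 2] = (1+13+14)/3 = 28/3.
E[V | stage 3] = (2+4+9+12+14)/5 = 41/5.
By the law of total expectation,
E[V] = (1/3)·(13/2) + (1/3)·(28/3) + (1/3)·(41/5) = 721/90.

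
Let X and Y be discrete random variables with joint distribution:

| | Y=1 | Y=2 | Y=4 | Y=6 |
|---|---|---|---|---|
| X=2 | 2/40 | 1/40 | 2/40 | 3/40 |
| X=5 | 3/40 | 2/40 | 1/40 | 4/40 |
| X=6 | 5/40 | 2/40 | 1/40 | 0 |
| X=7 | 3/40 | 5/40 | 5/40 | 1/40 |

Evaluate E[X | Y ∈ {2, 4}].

109/19

P(Y ∈ {2, 4}) = 19/40.
Σ X·P over the event = 2·(1/40) + 2·(2/40) + 5·(2/40) + 5·(1/40) + 6·(2/40) + 6·(1/40) + 7·(5/40) + 7·(5/40) = 109/40.
E[X | Y ∈ {2, 4}] = (109/40) / (19/40) = 109/19.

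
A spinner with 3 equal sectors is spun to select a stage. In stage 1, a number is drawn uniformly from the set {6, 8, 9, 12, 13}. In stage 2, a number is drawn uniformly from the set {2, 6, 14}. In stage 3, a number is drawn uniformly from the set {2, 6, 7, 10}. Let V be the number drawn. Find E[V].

1391/180

E[V | stage 1] = (6+8+9+12+13)/5 = 48/5.
E[V | stage 2] = (2+6+14)/3 = 22/3.
E[V | stage 3] = (2+6+7+10)/4 = 25/4.
E[V] = (1/3)·(48/5) + (1/3)·(22/3) + (1/3)·(25/4) = 1391/180.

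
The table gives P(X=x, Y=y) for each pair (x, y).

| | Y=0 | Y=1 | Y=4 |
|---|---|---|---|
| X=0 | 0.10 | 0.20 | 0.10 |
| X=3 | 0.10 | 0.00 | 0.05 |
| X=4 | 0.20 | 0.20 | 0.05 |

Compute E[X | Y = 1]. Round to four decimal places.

P(Y = 1) = 0.40.
Summing X·P(X=x,Y=y) over the conditioning event gives 0.80.
E[X | Y = 1] = (0.80) / (0.40) = 2.0000.

2.0000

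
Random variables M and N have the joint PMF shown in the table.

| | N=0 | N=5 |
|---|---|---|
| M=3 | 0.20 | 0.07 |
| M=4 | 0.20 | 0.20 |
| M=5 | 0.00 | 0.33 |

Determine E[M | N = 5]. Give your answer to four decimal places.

4.4333

P(N = 5) = 0.60.
Summing M·P(M=x,N=y) over the conditioning event gives 2.66.
E[M | N = 5] = (2.66) / (0.60) = 4.4333.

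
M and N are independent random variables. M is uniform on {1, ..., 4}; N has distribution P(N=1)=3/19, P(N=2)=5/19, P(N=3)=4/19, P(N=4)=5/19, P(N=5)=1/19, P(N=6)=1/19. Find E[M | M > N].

P(M > N) = 23/76.
Summing M·P(x,y) over outcomes with M > N gives 39/38.
E[M | M > N] = (39/38) / (23/76) = 78/23.

78/23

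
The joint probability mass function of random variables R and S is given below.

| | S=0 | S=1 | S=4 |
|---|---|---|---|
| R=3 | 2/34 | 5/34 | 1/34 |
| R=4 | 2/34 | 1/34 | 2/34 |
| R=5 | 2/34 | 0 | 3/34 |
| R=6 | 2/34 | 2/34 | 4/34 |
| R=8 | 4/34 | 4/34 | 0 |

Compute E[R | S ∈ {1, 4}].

P(S ∈ {1, 4}) = 11/17.
Summing R·P(R=x,S=y) over the conditioning event gives 113/34.
E[R | S ∈ {1, 4}] = (113/34) / (11/17) = 113/22.

113/22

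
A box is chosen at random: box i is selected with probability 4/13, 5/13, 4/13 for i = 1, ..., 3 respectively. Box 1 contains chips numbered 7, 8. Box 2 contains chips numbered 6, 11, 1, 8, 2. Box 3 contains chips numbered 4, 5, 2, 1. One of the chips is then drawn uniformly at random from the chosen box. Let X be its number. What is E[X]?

70/13

E[X | box 1] = (7+8)/2 = 15/2.
E[X | box 2] = (6+11+1+8+2)/5 = 28/5.
E[X | box 3] = (4+5+2+1)/4 = 3.
E[X] = (4/13)·(15/2) + (5/13)·(28/5) + (4/13)·(3) = 70/13.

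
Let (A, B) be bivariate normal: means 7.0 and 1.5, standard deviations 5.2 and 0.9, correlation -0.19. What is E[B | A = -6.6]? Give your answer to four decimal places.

The regression of B on A has slope ρ·σ_B/σ_A and passes through (μ_A, μ_B).
E[B | A=-6.6] = 1.5 + (-0.19)·(0.9/5.2)·(-6.6 − (7.0)) = 1.5 + (-0.032885)·(-13.6) = 1.9472.

1.9472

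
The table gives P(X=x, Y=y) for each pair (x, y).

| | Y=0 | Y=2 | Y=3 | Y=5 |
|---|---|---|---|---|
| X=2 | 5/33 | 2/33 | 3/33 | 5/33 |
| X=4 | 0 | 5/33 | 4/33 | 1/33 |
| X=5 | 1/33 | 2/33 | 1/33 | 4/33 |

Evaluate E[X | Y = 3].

27/8

P(Y = 3) = 8/33.
Σ X·P over the event = 2·(3/33) + 4·(4/33) + 5·(1/33) = 9/11.
E[X | Y = 3] = (9/11) / (8/33) = 27/8.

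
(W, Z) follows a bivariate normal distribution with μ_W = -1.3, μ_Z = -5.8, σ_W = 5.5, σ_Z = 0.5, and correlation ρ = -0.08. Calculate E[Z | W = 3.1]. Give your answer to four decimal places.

-5.8320

The regression of Z on W has slope ρ·σ_Z/σ_W and passes through (μ_W, μ_Z).
E[Z | W=3.1] = -5.8 + (-0.08)·(0.5/5.5)·(3.1 − (-1.3)) = -5.8 + (-0.0072727)·(4.4) = -5.8320.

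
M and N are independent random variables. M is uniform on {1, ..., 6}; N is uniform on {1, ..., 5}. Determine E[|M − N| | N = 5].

P(N = 5) = 1/5.
Summing |M−N|·P(x,y) over outcomes with N = 5 gives 11/30.
E[|M − N| | N = 5] = (11/30) / (1/5) = 11/6.

11/6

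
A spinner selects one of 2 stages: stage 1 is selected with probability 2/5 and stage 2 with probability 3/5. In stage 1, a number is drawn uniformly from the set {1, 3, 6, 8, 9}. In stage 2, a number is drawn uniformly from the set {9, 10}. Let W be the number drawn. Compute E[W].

E[W | stage 1] = (1+3+6+8+9)/5 = 27/5.
E[W | stage 2] = (9+10)/2 = 19/2.
By the law of total expectation,
E[W] = (2/5)·(27/5) + (3/5)·(19/2) = 393/50.

393/50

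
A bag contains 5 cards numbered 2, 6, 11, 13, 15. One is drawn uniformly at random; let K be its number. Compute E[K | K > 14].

15

P(K > 14) = 1/5.
Σ over the event: 15·1/5 = 3.
E[K | K > 14] = (3) / (1/5) = 15.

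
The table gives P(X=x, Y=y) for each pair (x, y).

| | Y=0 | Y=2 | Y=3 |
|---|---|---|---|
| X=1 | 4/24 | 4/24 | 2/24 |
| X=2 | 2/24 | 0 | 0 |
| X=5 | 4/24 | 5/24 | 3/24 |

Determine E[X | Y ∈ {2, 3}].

P(Y ∈ {2, 3}) = 7/12.
Σ X·P over the event = 1·(4/24) + 1·(2/24) + 5·(5/24) + 5·(3/24) = 23/12.
E[X | Y ∈ {2, 3}] = (23/12) / (7/12) = 23/7.

23/7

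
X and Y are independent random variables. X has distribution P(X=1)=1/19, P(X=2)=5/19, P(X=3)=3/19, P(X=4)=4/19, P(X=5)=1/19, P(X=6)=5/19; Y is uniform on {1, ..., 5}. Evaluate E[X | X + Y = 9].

51/10

P(X + Y = 9) = 2/19.
Summing X·P(x,y) over outcomes with X + Y = 9 gives 51/95.
E[X | X + Y = 9] = (51/95) / (2/19) = 51/10.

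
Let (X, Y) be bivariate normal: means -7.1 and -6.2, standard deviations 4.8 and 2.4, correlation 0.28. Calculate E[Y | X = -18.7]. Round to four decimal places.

The regression of Y on X has slope ρ·σ_Y/σ_X and passes through (μ_X, μ_Y).
E[Y | X=-18.7] = -6.2 + (0.28)·(2.4/4.8)·(-18.7 − (-7.1)) = -6.2 + (0.14)·(-11.6) = -7.8240.

-7.8240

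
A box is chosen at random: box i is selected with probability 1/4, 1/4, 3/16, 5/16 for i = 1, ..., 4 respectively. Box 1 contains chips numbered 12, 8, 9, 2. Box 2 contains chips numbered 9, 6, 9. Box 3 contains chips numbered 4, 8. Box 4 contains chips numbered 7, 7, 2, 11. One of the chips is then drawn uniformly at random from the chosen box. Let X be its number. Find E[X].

459/64

E[X | box 1] = (12+8+9+2)/4 = 31/4.
E[X | box 2] = (9+6+9)/3 = 8.
E[X | box 3] = (4+8)/2 = 6.
E[X | box 4] = (7+7+2+11)/4 = 27/4.
By the law of total expectation,
E[X] = (1/4)·(31/4) + (1/4)·(8) + (3/16)·(6) + (5/16)·(27/4) = 459/64.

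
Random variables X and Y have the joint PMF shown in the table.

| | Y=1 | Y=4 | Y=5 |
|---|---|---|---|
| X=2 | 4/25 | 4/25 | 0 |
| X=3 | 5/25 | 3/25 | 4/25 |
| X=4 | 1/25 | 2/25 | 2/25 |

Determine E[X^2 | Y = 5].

P(Y = 5) = 6/25.
Σ X^2·P over the event = 9·(4/25) + 16·(2/25) = 68/25.
E[X^2 | Y = 5] = (68/25) / (6/25) = 34/3.

34/3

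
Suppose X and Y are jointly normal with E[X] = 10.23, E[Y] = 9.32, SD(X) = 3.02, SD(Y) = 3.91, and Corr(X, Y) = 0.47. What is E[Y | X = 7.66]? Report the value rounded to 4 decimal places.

The regression of Y on X has slope ρ·σ_Y/σ_X and passes through (μ_X, μ_Y).
E[Y | X=7.66] = 9.32 + (0.47)·(3.91/3.02)·(7.66 − (10.23)) = 9.32 + (0.60851)·(-2.57) = 7.7561.

7.7561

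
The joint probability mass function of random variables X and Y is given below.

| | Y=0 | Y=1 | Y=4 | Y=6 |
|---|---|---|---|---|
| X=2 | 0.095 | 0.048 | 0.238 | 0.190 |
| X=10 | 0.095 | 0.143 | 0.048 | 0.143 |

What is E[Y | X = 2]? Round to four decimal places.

3.7478

P(X = 2) = 0.571.
Σ Y·P over the event = 0·(0.095) + 1·(0.048) + 4·(0.238) + 6·(0.190) = 2.140.
E[Y | X = 2] = (2.140) / (0.571) = 3.7478.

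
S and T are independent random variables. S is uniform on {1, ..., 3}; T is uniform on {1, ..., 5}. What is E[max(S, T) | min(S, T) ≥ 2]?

29/8

Outcomes with min(S, T) ≥ 2: (2,2), (2,3), (2,4), (2,5), (3,2), (3,3), (3,4), (3,5), each with probability 1/15.
E[max(S, T) | min(S, T) ≥ 2] = (2 + 3 + 4 + 5 + 3 + 3 + 4 + 5) / 8 = 29/8.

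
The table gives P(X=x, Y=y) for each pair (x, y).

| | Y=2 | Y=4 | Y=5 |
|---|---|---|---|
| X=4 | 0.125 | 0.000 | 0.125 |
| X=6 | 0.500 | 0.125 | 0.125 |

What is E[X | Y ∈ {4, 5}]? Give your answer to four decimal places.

5.3333

P(Y ∈ {4, 5}) = 0.375.
Σ X·P over the event = 4·(0.125) + 6·(0.125) + 6·(0.125) = 2.000.
E[X | Y ∈ {4, 5}] = (2.000) / (0.375) = 5.3333.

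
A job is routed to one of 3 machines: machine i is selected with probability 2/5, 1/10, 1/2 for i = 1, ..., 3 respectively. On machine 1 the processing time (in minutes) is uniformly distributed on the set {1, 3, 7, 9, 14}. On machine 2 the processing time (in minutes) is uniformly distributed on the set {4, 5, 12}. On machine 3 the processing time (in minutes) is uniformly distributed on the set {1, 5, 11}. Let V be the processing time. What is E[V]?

469/75

E[V | machine 1] = (1+3+7+9+14)/5 = 34/5.
E[V | machine 2] = (4+5+12)/3 = 7.
E[V | machine 3] = (1+5+11)/3 = 17/3.
E[V] = (2/5)·(34/5) + (1/10)·(7) + (1/2)·(17/3) = 469/75.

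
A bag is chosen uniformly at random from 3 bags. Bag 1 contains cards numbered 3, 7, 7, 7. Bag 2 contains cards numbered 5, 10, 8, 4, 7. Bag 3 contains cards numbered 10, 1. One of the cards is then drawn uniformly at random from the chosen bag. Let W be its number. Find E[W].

61/10

E[W | bag 1] = (3+7+7+7)/4 = 6.
E[W | bag 2] = (5+10+8+4+7)/5 = 34/5.
E[W | bag 3] = (10+1)/2 = 11/2.
By the law of total expectation,
E[W] = (1/3)·(6) + (1/3)·(34/5) + (1/3)·(11/2) = 61/10.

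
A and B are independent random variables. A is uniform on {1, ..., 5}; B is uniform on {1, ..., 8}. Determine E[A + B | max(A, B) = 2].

Outcomes with max(A, B) = 2: (1,2), (2,1), (2,2), each with probability 1/40.
E[A + B | max(A, B) = 2] = (3 + 3 + 4) / 3 = 10/3.

10/3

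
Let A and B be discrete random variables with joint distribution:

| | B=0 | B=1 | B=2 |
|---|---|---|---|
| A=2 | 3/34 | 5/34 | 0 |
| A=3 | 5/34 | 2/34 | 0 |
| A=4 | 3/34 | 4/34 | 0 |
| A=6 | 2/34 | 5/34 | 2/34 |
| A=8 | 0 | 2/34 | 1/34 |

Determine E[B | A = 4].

P(A = 4) = 7/34.
Σ B·P over the event = 0·(3/34) + 1·(4/34) = 2/17.
E[B | A = 4] = (2/17) / (7/34) = 4/7.

4/7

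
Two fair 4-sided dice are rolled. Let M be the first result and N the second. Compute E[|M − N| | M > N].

P(M > N) = 3/8.
Summing |M−N|·P(x,y) over outcomes with M > N gives 5/8.
E[|M − N| | M > N] = (5/8) / (3/8) = 5/3.

5/3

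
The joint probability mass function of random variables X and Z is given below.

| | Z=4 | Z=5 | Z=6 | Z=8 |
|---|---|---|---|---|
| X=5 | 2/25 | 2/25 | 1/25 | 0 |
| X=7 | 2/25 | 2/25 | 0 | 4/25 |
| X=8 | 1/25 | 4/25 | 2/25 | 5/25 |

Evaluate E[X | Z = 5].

P(Z = 5) = 8/25.
Σ X·P over the event = 5·(2/25) + 7·(2/25) + 8·(4/25) = 56/25.
E[X | Z = 5] = (56/25) / (8/25) = 7.

7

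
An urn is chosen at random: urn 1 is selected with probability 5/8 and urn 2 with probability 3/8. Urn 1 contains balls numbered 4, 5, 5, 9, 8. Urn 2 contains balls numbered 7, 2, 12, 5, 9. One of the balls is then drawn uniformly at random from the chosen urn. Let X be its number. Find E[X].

E[X | urn 1] = (4+5+5+9+8)/5 = 31/5.
E[X | urn 2] = (7+2+12+5+9)/5 = 7.
By the law of total expectation,
E[X] = (5/8)·(31/5) + (3/8)·(7) = 13/2.

13/2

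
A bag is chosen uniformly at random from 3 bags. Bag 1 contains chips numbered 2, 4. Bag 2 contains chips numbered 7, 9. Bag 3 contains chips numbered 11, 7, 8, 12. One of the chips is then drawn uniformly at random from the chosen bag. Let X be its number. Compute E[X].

41/6

E[X | bag 1] = (2+4)/2 = 3.
E[X | bag 2] = (7+9)/2 = 8.
E[X | bag 3] = (11+7+8+12)/4 = 19/2.
E[X] = (1/3)·(3) + (1/3)·(8) + (1/3)·(19/2) = 41/6.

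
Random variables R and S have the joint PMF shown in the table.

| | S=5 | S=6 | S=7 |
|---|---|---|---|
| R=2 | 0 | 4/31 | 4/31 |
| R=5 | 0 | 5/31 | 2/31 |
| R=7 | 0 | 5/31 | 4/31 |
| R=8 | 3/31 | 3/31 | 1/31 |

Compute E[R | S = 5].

P(S = 5) = 3/31.
Σ R·P over the event = 8·(3/31) = 24/31.
E[R | S = 5] = (24/31) / (3/31) = 8.

8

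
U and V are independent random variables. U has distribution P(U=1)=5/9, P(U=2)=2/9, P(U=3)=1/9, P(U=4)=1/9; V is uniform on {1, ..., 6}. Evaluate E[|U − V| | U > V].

11/7

P(U > V) = 7/54.
Summing |U−V|·P(x,y) over outcomes with U > V gives 11/54.
E[|U − V| | U > V] = (11/54) / (7/54) = 11/7.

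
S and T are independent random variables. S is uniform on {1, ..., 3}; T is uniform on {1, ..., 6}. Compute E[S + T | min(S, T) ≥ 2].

P(min(S, T) ≥ 2) = 5/9.
Summing (S+T)·P(x,y) over outcomes with min(S, T) ≥ 2 gives 65/18.
E[S + T | min(S, T) ≥ 2] = (65/18) / (5/9) = 13/2.

13/2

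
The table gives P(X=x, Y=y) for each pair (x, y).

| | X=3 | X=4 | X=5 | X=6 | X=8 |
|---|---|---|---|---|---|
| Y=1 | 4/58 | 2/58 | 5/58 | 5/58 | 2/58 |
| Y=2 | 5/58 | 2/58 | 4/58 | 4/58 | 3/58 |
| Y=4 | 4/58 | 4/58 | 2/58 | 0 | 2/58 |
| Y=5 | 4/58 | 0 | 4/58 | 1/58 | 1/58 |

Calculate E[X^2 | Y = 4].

P(Y = 4) = 6/29.
Σ X^2·P over the event = 9·(4/58) + 16·(4/58) + 25·(2/58) + 64·(2/58) = 139/29.
E[X^2 | Y = 4] = (139/29) / (6/29) = 139/6.

139/6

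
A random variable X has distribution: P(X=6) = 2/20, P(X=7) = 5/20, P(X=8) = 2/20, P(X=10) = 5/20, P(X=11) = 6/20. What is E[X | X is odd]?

101/11

P(X is odd) = 11/20.
Σ over the event: 7·1/4 + 11·3/10 = 101/20.
E[X | X is odd] = (101/20) / (11/20) = 101/11.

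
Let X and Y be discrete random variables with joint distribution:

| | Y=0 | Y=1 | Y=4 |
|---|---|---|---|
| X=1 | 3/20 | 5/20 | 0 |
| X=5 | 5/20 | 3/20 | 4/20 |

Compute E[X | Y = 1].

P(Y = 1) = 2/5.
Summing X·P(X=x,Y=y) over the conditioning event gives 1.
E[X | Y = 1] = (1) / (2/5) = 5/2.

5/2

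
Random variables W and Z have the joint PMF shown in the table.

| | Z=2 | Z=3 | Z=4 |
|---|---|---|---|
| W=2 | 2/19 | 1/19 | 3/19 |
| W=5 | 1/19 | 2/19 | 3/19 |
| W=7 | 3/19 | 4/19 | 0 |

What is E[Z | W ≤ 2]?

19/6

P(W ≤ 2) = 6/19.
Σ Z·P over the event = 2·(2/19) + 3·(1/19) + 4·(3/19) = 1.
E[Z | W ≤ 2] = (1) / (6/19) = 19/6.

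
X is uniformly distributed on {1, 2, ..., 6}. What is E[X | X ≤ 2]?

Given X ≤ 2, X is equally likely to be any of {1, 2}.
E[X | X ≤ 2] = (1 + 2) / 2 = 3/2.

3/2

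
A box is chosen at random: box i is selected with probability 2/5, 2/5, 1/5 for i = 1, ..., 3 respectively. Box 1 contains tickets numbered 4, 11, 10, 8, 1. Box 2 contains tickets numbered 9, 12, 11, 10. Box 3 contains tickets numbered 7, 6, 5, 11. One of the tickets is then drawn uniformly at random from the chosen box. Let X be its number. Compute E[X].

E[X | box 1] = (4+11+10+8+1)/5 = 34/5.
E[X | box 2] = (9+12+11+10)/4 = 21/2.
E[X | box 3] = (7+6+5+11)/4 = 29/4.
By the law of total expectation,
E[X] = (2/5)·(34/5) + (2/5)·(21/2) + (1/5)·(29/4) = 837/100.

837/100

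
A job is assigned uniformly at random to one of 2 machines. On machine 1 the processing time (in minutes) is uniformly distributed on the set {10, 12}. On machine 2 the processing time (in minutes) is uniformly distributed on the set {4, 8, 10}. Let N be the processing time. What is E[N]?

E[N | machine 1] = (10+12)/2 = 11.
E[N | machine 2] = (4+8+10)/3 = 22/3.
E[N] = (1/2)·(11) + (1/2)·(22/3) = 55/6.

55/6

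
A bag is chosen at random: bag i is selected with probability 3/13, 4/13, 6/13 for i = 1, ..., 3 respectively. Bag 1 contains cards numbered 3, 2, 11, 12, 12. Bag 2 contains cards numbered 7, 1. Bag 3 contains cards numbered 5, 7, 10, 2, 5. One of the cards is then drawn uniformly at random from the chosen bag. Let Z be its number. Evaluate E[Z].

374/65

E[Z | bag 1] = (3+2+11+12+12)/5 = 8.
E[Z | bag 2] = (7+1)/2 = 4.
E[Z | bag 3] = (5+7+10+2+5)/5 = 29/5.
E[Z] = (3/13)·(8) + (4/13)·(4) + (6/13)·(29/5) = 374/65.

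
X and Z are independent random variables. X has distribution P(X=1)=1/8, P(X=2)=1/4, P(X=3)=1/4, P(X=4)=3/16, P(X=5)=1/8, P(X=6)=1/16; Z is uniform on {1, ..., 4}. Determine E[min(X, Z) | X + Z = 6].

P(X + Z = 6) = 13/64.
Summing min(X,Z)·P(x,y) over outcomes with X + Z = 6 gives 7/16.
E[min(X, Z) | X + Z = 6] = (7/16) / (13/64) = 28/13.

28/13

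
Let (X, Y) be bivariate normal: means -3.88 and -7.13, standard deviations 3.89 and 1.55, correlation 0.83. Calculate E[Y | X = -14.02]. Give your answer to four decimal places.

For a bivariate normal, E[Y | X=x] = μ_Y + ρ·(σ_Y/σ_X)·(x − μ_X).
E[Y | X=-14.02] = -7.13 + (0.83)·(1.55/3.89)·(-14.02 − (-3.88)) = -7.13 + (0.33072)·(-10.14) = -10.4835.

-10.4835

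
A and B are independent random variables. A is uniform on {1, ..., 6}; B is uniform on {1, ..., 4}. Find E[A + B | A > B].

47/7

P(A > B) = 7/12.
Summing (A+B)·P(x,y) over outcomes with A > B gives 47/12.
E[A + B | A > B] = (47/12) / (7/12) = 47/7.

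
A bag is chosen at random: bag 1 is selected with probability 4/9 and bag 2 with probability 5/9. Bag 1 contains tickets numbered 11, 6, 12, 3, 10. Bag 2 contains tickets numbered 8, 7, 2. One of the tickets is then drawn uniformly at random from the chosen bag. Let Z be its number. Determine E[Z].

E[Z | bag 1] = (11+6+12+3+10)/5 = 42/5.
E[Z | bag 2] = (8+7+2)/3 = 17/3.
E[Z] = (4/9)·(42/5) + (5/9)·(17/3) = 929/135.

929/135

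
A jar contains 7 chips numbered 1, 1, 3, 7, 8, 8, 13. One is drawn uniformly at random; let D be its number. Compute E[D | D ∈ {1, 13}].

P(D ∈ {1, 13}) = 3/7.
Σ over the event: 1·2/7 + 13·1/7 = 15/7.
E[D | D ∈ {1, 13}] = (15/7) / (3/7) = 5.

5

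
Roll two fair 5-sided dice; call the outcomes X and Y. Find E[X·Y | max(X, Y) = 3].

27/5

Outcomes with max(X, Y) = 3: (1,3), (2,3), (3,1), (3,2), (3,3), each with probability 1/25.
E[X·Y | max(X, Y) = 3] = (3 + 6 + 3 + 6 + 9) / 5 = 27/5.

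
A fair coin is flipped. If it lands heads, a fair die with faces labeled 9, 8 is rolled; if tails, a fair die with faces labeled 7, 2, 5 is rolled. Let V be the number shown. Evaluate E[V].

E[V | heads] = (9+8)/2 = 17/2.
E[V | tails] = (7+2+5)/3 = 14/3.
By the law of total expectation,
E[V] = (1/2)·(17/2) + (1/2)·(14/3) = 79/12.

79/12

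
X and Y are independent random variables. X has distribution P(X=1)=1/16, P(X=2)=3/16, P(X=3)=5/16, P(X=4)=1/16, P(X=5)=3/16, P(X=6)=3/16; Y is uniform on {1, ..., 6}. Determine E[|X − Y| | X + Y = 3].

P(X + Y = 3) = 1/24.
Summing |X−Y|·P(x,y) over outcomes with X + Y = 3 gives 1/24.
E[|X − Y| | X + Y = 3] = (1/24) / (1/24) = 1.

1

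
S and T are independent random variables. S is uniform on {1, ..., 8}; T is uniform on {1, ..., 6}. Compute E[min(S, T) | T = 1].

1

Outcomes with T = 1: (1,1), (2,1), (3,1), (4,1), (5,1), (6,1), (7,1), (8,1), each with probability 1/48.
E[min(S, T) | T = 1] = (1 + 1 + 1 + 1 + 1 + 1 + 1 + 1) / 8 = 1.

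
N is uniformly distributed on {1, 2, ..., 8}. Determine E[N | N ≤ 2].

3/2

Given N ≤ 2, N is equally likely to be any of {1, 2}.
E[N | N ≤ 2] = (1 + 2) / 2 = 3/2.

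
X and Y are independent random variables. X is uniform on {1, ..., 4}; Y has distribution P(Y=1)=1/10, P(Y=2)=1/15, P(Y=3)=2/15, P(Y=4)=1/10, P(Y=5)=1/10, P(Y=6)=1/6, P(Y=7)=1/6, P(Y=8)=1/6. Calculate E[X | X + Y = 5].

29/12

P(X + Y = 5) = 1/10.
Summing X·P(x,y) over outcomes with X + Y = 5 gives 29/120.
E[X | X + Y = 5] = (29/120) / (1/10) = 29/12.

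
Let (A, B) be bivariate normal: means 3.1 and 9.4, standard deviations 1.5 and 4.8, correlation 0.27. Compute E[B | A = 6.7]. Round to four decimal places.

12.5104

E[B | A=x] = μ_B + ρ(σ_B/σ_A)(x − μ_A) for jointly normal variables.
E[B | A=6.7] = 9.4 + (0.27)·(4.8/1.5)·(6.7 − (3.1)) = 9.4 + (0.864)·(3.6) = 12.5104.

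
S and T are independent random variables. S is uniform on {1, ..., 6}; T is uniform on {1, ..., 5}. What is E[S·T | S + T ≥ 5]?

P(S + T ≥ 5) = 4/5.
Summing ST·P(x,y) over outcomes with S + T ≥ 5 gives 10.
E[S·T | S + T ≥ 5] = (10) / (4/5) = 25/2.

25/2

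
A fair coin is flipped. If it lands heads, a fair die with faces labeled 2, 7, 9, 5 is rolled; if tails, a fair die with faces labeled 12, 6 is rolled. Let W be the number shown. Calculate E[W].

59/8

E[W | heads] = (2+7+9+5)/4 = 23/4.
E[W | tails] = (12+6)/2 = 9.
By the law of total expectation,
E[W] = (1/2)·(23/4) + (1/2)·(9) = 59/8.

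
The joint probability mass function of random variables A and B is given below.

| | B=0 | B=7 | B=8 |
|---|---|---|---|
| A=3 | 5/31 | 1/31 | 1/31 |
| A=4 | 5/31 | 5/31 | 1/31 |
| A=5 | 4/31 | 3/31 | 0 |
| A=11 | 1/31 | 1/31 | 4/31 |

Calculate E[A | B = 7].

P(B = 7) = 10/31.
Σ A·P over the event = 3·(1/31) + 4·(5/31) + 5·(3/31) + 11·(1/31) = 49/31.
E[A | B = 7] = (49/31) / (10/31) = 49/10.

49/10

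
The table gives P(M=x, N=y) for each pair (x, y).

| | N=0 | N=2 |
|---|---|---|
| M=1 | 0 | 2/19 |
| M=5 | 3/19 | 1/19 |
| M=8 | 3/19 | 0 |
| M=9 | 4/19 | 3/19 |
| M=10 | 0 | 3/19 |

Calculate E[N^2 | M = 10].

4

P(M = 10) = 3/19.
Summing N^2·P(M=x,N=y) over the conditioning event gives 12/19.
E[N^2 | M = 10] = (12/19) / (3/19) = 4.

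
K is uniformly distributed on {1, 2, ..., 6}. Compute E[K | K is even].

4

Given K is even, K is equally likely to be any of {2, 4, 6}.
E[K | K is even] = (2 + 4 + 6) / 3 = 4.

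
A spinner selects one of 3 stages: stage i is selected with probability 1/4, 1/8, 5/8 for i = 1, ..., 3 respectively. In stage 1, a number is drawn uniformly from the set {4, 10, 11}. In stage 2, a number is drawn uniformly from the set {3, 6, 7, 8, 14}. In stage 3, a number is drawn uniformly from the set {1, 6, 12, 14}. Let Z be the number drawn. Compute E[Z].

3931/480

E[Z | stage 1] = (4+10+11)/3 = 25/3.
E[Z | stage 2] = (3+6+7+8+14)/5 = 38/5.
E[Z | stage 3] = (1+6+12+14)/4 = 33/4.
By the law of total expectation,
E[Z] = (1/4)·(25/3) + (1/8)·(38/5) + (5/8)·(33/4) = 3931/480.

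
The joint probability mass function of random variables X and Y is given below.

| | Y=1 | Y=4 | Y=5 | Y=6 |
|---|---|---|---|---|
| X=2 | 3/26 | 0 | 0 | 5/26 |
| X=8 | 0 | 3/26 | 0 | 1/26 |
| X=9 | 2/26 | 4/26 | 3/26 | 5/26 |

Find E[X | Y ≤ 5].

P(Y ≤ 5) = 15/26.
Summing X·P(X=x,Y=y) over the conditioning event gives 111/26.
E[X | Y ≤ 5] = (111/26) / (15/26) = 37/5.

37/5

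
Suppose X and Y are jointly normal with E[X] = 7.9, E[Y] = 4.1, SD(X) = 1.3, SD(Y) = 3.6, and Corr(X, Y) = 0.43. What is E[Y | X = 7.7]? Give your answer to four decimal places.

3.8618

E[Y | X=x] = μ_Y + ρ(σ_Y/σ_X)(x − μ_X) for jointly normal variables.
E[Y | X=7.7] = 4.1 + (0.43)·(3.6/1.3)·(7.7 − (7.9)) = 4.1 + (1.1908)·(-0.2) = 3.8618.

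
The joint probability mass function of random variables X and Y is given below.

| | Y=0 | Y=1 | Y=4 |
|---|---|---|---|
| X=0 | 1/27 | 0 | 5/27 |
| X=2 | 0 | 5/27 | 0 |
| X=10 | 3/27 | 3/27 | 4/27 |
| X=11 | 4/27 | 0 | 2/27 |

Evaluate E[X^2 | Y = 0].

98

P(Y = 0) = 8/27.
Σ X^2·P over the event = 0·(1/27) + 100·(3/27) + 121·(4/27) = 784/27.
E[X^2 | Y = 0] = (784/27) / (8/27) = 98.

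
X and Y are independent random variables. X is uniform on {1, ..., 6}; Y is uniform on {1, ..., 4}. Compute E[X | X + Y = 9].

11/2

P(X + Y = 9) = 1/12.
Summing X·P(x,y) over outcomes with X + Y = 9 gives 11/24.
E[X | X + Y = 9] = (11/24) / (1/12) = 11/2.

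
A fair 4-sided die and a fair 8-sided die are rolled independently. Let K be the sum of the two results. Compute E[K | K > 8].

P(K > 8) = 5/16.
Σ over the event: 9·1/8 + 10·3/32 + 11·1/16 + 12·1/32 = 25/8.
E[K | K > 8] = (25/8) / (5/16) = 10.

10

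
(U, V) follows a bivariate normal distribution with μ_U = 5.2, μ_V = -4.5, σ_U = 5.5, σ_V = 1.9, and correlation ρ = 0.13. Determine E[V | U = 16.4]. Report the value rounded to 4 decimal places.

E[V | U=x] = μ_V + ρ(σ_V/σ_U)(x − μ_U) for jointly normal variables.
E[V | U=16.4] = -4.5 + (0.13)·(1.9/5.5)·(16.4 − (5.2)) = -4.5 + (0.044909)·(11.2) = -3.9970.

-3.9970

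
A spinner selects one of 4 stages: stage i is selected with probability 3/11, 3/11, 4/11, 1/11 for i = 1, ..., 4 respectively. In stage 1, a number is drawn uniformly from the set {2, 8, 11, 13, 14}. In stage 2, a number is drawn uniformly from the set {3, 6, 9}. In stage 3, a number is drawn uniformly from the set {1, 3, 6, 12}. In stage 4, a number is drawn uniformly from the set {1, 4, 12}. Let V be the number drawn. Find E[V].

1117/165

E[V | stage 1] = (2+8+11+13+14)/5 = 48/5.
E[V | stage 2] = (3+6+9)/3 = 6.
E[V | stage 3] = (1+3+6+12)/4 = 11/2.
E[V | stage 4] = (1+4+12)/3 = 17/3.
E[V] = (3/11)·(48/5) + (3/11)·(6) + (4/11)·(11/2) + (1/11)·(17/3) = 1117/165.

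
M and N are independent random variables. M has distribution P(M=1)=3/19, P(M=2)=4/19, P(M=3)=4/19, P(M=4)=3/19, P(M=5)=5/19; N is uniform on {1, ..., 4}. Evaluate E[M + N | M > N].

252/41

P(M > N) = 41/76.
Summing (M+N)·P(x,y) over outcomes with M > N gives 63/19.
E[M + N | M > N] = (63/19) / (41/76) = 252/41.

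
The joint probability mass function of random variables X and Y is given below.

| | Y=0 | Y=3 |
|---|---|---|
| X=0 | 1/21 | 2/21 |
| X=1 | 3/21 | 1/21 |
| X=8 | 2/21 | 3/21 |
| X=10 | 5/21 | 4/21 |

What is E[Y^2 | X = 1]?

9/4

P(X = 1) = 4/21.
Σ Y^2·P over the event = 0·(3/21) + 9·(1/21) = 3/7.
E[Y^2 | X = 1] = (3/7) / (4/21) = 9/4.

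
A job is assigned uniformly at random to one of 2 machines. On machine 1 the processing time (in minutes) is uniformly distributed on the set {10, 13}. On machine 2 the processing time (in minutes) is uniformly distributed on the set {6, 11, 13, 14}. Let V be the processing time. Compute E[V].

45/4

E[V | machine 1] = (10+13)/2 = 23/2.
E[V | machine 2] = (6+11+13+14)/4 = 11.
By the law of total expectation,
E[V] = (1/2)·(23/2) + (1/2)·(11) = 45/4.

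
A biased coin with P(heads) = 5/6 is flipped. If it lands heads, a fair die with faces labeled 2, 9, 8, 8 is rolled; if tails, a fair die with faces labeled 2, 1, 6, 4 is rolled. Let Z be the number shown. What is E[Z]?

E[Z | heads] = (2+9+8+8)/4 = 27/4.
E[Z | tails] = (2+1+6+4)/4 = 13/4.
E[Z] = (5/6)·(27/4) + (1/6)·(13/4) = 37/6.

37/6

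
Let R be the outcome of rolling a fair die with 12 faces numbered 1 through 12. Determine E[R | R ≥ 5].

17/2

Given R ≥ 5, R is equally likely to be any of {5, 6, 7, 8, 9, 10, 11, 12}.
E[R | R ≥ 5] = (5 + 6 + 7 + 8 + 9 + 10 + 11 + 12) / 8 = 17/2.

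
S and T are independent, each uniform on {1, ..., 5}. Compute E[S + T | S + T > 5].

P(S + T > 5) = 3/5.
Summing (S+T)·P(x,y) over outcomes with S + T > 5 gives 22/5.
E[S + T | S + T > 5] = (22/5) / (3/5) = 22/3.

22/3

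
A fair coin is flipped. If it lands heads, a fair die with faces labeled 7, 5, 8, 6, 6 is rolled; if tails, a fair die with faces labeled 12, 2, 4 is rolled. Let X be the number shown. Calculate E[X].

E[X | heads] = (7+5+8+6+6)/5 = 32/5.
E[X | tails] = (12+2+4)/3 = 6.
By the law of total expectation,
E[X] = (1/2)·(32/5) + (1/2)·(6) = 31/5.

31/5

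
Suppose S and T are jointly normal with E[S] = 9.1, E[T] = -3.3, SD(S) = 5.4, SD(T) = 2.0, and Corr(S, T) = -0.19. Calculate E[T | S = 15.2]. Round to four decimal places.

The regression of T on S has slope ρ·σ_T/σ_S and passes through (μ_S, μ_T).
E[T | S=15.2] = -3.3 + (-0.19)·(2.0/5.4)·(15.2 − (9.1)) = -3.3 + (-0.07037)·(6.1) = -3.7293.

-3.7293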